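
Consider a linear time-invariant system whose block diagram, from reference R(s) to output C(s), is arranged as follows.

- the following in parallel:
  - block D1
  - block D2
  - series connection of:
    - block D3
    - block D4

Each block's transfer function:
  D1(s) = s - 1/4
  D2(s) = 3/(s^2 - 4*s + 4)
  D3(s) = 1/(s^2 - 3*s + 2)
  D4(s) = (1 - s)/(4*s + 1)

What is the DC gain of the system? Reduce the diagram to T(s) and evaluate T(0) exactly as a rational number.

Answer: 1

Working:
1. series reduction of D3, D4 gives (-1)/(4*s^2 - 7*s - 2)
2. sum the parallel branches D1, D2, (D3*D4) gives (16*s^4 - 64*s^3 + 63*s^2 + 48*s + 16)/(16*s^3 - 60*s^2 + 48*s + 16)
Step 2 gives the overall T(s). Then T(0) = 16/16 = 1.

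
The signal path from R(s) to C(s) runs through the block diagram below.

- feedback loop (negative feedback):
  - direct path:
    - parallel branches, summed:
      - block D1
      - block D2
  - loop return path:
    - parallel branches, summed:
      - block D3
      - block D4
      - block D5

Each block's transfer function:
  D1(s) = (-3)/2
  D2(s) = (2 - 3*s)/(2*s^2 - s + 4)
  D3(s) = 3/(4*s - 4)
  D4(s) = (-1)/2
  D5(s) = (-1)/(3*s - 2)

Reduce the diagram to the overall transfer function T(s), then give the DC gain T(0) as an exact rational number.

The answer is -4/7.

Reasoning:
(1) combine D1, D2 in parallel -> (-6*s^2 - 3*s - 8)/(4*s^2 - 2*s + 8)
(2) reduce the parallel group D3, D4, D5 -> (-6*s^2 + 15*s - 6)/(12*s^2 - 20*s + 8)
(3) close the feedback loop around (D1+D2), (D3+D4+D5) -> (-72*s^4 + 84*s^3 - 84*s^2 + 136*s - 64)/(84*s^4 - 176*s^3 + 207*s^2 - 278*s + 112)
The step-3 result is T(s). Setting s = 0: T(0) = -64/112 = -4/7.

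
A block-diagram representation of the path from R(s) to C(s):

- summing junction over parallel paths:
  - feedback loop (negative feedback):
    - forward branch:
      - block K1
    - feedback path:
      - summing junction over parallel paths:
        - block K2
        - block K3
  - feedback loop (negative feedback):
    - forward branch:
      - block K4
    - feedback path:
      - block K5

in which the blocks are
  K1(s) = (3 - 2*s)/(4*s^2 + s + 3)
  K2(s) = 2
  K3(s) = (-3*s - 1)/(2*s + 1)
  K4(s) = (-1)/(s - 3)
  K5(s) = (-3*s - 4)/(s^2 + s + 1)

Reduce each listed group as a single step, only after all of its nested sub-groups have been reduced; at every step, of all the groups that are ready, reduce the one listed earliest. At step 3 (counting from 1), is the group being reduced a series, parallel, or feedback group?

Step 1: add K2, K3 (parallel)
Step 2: collapse the loop (K1 forward, (K2+K3) return)
Step 3: feedback reduction of K4, K5
Step 4: combine [K1/(1+K1*(K2+K3))], [K4/(1+K4*K5)] in parallel
The group at step 3 is a feedback group.

Final answer: feedback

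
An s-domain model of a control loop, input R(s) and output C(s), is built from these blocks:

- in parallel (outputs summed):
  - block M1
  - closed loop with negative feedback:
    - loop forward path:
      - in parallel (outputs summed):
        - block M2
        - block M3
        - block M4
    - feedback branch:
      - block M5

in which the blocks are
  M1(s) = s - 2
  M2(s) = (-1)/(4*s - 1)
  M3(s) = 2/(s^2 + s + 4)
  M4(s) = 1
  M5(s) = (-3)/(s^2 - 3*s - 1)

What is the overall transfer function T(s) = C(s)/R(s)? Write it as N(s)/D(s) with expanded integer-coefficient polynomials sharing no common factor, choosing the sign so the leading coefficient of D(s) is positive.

Reducing step by step:

Step 1. reduce the parallel group M2, M3, M4 gives (4*s^3 + 2*s^2 + 22*s - 10)/(4*s^3 + 3*s^2 + 15*s - 4)
Step 2. reduce the feedback loop with forward (M2+M3+M4) and return M5 gives (4*s^5 - 10*s^4 + 12*s^3 - 78*s^2 + 8*s + 10)/(4*s^5 - 9*s^4 - 10*s^3 - 58*s^2 - 69*s + 34)
Step 3. add M1, [(M2+M3+M4)/(1+(M2+M3+M4)*M5)] (parallel), giving the overall T(s)

Answer: (4*s^6 - 13*s^5 - 2*s^4 - 26*s^3 - 31*s^2 + 180*s - 58)/(4*s^5 - 9*s^4 - 10*s^3 - 58*s^2 - 69*s + 34)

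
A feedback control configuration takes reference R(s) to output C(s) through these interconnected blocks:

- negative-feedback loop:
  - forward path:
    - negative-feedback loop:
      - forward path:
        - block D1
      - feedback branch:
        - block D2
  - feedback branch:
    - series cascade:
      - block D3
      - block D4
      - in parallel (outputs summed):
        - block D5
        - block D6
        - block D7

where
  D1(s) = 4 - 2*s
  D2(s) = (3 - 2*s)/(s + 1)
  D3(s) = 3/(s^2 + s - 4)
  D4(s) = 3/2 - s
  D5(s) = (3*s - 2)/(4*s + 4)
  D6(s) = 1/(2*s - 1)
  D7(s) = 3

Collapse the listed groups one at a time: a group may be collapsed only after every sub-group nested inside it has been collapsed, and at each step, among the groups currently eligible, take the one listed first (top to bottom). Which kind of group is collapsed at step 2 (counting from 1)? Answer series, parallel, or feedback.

[1] apply the feedback formula to D1, D2
[2] add D5, D6, D7 (parallel)
[3] multiply D3, D4, (D5+D6+D7) (series)
[4] collapse the loop ([D1/(1+D1*D2)] forward, (D3*D4*(D5+D6+D7)) return)
Step 2 collapses a parallel group.

Hence the answer: parallel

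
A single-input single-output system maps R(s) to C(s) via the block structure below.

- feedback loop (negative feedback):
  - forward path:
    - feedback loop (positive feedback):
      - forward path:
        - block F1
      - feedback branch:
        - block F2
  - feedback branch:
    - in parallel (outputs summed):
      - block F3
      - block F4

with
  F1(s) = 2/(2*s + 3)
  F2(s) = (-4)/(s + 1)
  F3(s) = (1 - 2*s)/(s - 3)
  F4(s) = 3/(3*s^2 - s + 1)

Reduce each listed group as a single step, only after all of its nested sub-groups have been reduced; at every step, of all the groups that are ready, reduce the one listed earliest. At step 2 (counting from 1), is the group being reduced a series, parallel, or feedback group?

Answer: parallel

Working:
Step 1 - close the feedback loop around F1, F2
Step 2 - add F3, F4 (parallel)
Step 3 - collapse the loop ([F1/(1-F1*F2)] forward, (F3+F4) return)
Step 2: parallel.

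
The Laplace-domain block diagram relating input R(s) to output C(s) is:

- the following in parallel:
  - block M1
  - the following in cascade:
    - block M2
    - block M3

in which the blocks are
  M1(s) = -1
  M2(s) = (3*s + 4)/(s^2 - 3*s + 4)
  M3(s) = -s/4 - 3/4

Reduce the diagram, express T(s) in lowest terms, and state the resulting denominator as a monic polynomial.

Step 1. multiply M2, M3 (series) = (-3*s^2 - 13*s - 12)/(4*s^2 - 12*s + 16)
Step 2. add M1, (M2*M3) (parallel) = (-7*s^2 - s - 28)/(4*s^2 - 12*s + 16)
No further cancellation is possible in the step-2 result, so that is T(s). Its denominator becomes monic after dividing by the leading coefficient 4.

Therefore the answer is s^2 - 3*s + 4.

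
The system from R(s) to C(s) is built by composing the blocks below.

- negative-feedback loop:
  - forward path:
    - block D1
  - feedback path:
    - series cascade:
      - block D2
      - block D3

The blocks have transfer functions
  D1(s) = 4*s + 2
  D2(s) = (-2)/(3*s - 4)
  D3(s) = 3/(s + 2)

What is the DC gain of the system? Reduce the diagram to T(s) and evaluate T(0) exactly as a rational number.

Answer: 4/5

Working:
[1] cascade D2, D3, giving (-6)/(3*s^2 + 2*s - 8)
[2] reduce the feedback loop with forward D1 and return (D2*D3), giving (12*s^3 + 14*s^2 - 28*s - 16)/(3*s^2 - 22*s - 20)
The step-2 result is T(s). Setting s = 0: T(0) = -16/(-20) = 4/5.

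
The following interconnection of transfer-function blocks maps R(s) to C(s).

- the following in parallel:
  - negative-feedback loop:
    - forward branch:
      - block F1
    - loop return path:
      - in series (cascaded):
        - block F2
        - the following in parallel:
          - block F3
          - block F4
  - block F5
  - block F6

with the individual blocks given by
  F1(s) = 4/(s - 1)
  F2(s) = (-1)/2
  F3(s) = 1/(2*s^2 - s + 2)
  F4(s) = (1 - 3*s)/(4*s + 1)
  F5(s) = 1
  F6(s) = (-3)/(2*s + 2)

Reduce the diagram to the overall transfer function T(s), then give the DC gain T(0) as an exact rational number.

Step 1: add F3, F4 (parallel) -> (-6*s^3 + 5*s^2 - 3*s + 3)/(8*s^3 - 2*s^2 + 7*s + 2)
Step 2: multiply F2, (F3+F4) (series) -> (6*s^3 - 5*s^2 + 3*s - 3)/(16*s^3 - 4*s^2 + 14*s + 4)
Step 3: feedback reduction of F1, (F2*(F3+F4)) -> (32*s^3 - 8*s^2 + 28*s + 8)/(8*s^4 + 2*s^3 - s^2 + s - 8)
Step 4: reduce the parallel group [F1/(1+F1*(F2*(F3+F4)))], F5, F6 -> (16*s^5 + 60*s^4 + 44*s^3 + 43*s^2 + 55*s + 24)/(16*s^5 + 20*s^4 + 2*s^3 - 14*s - 16)
That last expression is T(s); at s = 0 only the constant terms survive, so T(0) = 24/(-16) = -3/2.

Hence the answer: -3/2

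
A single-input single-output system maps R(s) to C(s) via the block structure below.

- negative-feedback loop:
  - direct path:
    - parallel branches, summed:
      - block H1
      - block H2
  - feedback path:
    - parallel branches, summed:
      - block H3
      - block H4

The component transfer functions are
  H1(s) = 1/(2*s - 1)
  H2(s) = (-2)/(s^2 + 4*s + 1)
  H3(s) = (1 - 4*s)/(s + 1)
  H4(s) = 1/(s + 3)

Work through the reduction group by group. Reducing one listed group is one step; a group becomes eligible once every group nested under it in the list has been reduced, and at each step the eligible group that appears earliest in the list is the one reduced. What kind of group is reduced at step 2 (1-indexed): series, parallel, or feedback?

Answer: parallel

Working:
(1) reduce the parallel group H1, H2
(2) sum the parallel branches H3, H4
(3) reduce the feedback loop with forward (H1+H2) and return (H3+H4)
At step 2 the group reduced is parallel.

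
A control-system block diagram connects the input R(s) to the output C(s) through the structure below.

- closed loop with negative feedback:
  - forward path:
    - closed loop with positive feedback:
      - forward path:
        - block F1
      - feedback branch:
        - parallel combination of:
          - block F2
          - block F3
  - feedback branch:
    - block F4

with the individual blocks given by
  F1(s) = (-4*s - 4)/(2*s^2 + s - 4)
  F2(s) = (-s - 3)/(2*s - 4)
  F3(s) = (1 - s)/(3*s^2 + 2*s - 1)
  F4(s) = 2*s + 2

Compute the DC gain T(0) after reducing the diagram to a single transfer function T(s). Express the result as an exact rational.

Step 1. add F2, F3 (parallel); result (-3*s^3 - 13*s^2 + s - 1)/(6*s^3 - 8*s^2 - 10*s + 4)
Step 2. collapse the loop (F1 forward, (F2+F3) return); result (-12*s^3 + 16*s^2 + 20*s - 8)/(6*s^4 - 17*s^3 - 41*s^2 + 32*s - 10)
Step 3. apply the feedback formula to [F1/(1-F1*(F2+F3))], F4; result (12*s^3 - 16*s^2 - 20*s + 8)/(18*s^4 + 9*s^3 - 31*s^2 - 56*s + 26)
The step-3 result is T(s). Setting s = 0: T(0) = 8/26 = 4/13.

Final answer: 4/13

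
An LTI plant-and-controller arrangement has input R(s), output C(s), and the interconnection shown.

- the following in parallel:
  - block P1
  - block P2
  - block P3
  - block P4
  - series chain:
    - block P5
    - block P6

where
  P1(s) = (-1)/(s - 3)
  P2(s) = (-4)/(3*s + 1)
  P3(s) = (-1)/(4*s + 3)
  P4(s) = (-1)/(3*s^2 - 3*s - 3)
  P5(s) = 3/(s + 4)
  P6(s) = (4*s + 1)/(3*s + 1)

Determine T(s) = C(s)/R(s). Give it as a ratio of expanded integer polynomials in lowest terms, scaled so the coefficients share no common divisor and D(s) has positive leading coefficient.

Step 1. series reduction of P5, P6 = (12*s + 3)/(3*s^2 + 13*s + 4)
Step 2. reduce the parallel group P1, P2, P3, P4, (P5*P6); the result is T(s) itself (integer coefficients, no common factor, positive leading denominator coefficient)

Final answer: (51*s^5 - 630*s^4 + 566*s^3 + 971*s^2 - 273*s - 315)/(36*s^6 + 39*s^5 - 495*s^4 - 150*s^3 + 735*s^2 + 567*s + 108)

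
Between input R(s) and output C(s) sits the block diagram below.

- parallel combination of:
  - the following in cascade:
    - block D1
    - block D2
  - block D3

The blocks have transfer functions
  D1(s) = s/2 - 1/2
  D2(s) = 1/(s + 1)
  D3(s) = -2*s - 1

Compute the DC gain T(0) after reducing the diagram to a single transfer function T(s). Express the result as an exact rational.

First reduce the diagram to T(s).

Step 1: multiply D1, D2 (series): (s - 1)/(2*s + 2)
Step 2: parallel reduction of (D1*D2), D3: (-4*s^2 - 5*s - 3)/(2*s + 2)
Step 2 gives the overall T(s). Then T(0) = -3/2.

Answer: -3/2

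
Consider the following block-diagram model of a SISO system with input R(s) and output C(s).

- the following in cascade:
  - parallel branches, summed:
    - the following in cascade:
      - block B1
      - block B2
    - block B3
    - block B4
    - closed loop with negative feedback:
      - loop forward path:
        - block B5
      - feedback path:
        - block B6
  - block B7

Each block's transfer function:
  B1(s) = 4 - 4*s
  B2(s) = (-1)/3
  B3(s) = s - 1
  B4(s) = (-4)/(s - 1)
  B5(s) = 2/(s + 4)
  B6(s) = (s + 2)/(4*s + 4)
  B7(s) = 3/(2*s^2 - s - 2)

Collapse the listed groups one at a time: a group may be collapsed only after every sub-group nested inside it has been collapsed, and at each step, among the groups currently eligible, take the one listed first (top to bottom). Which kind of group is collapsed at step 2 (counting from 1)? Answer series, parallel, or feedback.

The answer is feedback.

Reasoning:
(1) cascade B1, B2
(2) close the feedback loop around B5, B6
(3) add (B1*B2), B3, B4, [B5/(1+B5*B6)] (parallel)
(4) reduce the series chain ((B1*B2)+B3+B4+[B5/(1+B5*B6)]), B7
Step 2 collapses a feedback group.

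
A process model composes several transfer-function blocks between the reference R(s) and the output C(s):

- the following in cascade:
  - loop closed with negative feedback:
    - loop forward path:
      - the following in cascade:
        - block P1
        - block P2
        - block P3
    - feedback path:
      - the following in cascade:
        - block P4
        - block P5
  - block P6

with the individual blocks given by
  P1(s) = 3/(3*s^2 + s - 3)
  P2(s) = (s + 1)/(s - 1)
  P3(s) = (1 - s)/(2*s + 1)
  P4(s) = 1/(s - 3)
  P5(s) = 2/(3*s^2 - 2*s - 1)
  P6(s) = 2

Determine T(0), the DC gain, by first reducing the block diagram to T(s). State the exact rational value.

First reduce the diagram to T(s).

Step 1: series reduction of P1, P2, P3 -> (-3*s - 3)/(6*s^3 + 5*s^2 - 5*s - 3)
Step 2: multiply P4, P5 (series) -> 2/(3*s^3 - 11*s^2 + 5*s + 3)
Step 3: reduce the feedback loop with forward (P1*P2*P3) and return (P4*P5) -> (-9*s^4 + 24*s^3 + 18*s^2 - 24*s - 9)/(18*s^6 - 51*s^5 - 40*s^4 + 89*s^3 + 23*s^2 - 36*s - 15)
Step 4: combine [(P1*P2*P3)/(1+(P1*P2*P3)*(P4*P5))], P6 in series -> (-18*s^4 + 48*s^3 + 36*s^2 - 48*s - 18)/(18*s^6 - 51*s^5 - 40*s^4 + 89*s^3 + 23*s^2 - 36*s - 15)
DC gain: substitute s = 0 into T(s) from step 4: T(0) = -18/(-15) = 6/5.

Answer: 6/5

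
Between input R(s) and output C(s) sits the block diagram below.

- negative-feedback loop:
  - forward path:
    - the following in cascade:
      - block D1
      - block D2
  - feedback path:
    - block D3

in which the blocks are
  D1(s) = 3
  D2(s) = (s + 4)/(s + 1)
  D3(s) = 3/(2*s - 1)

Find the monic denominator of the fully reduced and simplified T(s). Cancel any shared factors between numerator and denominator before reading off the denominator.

Reducing step by step:

Step 1 - cascade D1, D2: (3*s + 12)/(s + 1)
Step 2 - apply the feedback formula to (D1*D2), D3: (6*s^2 + 21*s - 12)/(2*s^2 + 10*s + 35)
Step 2 gives the fully reduced T(s), with no common factor left to cancel. The denominator's leading coefficient is 2, so divide each of its coefficients by 2 to get the monic form.

Answer: s^2 + 5*s + 35/2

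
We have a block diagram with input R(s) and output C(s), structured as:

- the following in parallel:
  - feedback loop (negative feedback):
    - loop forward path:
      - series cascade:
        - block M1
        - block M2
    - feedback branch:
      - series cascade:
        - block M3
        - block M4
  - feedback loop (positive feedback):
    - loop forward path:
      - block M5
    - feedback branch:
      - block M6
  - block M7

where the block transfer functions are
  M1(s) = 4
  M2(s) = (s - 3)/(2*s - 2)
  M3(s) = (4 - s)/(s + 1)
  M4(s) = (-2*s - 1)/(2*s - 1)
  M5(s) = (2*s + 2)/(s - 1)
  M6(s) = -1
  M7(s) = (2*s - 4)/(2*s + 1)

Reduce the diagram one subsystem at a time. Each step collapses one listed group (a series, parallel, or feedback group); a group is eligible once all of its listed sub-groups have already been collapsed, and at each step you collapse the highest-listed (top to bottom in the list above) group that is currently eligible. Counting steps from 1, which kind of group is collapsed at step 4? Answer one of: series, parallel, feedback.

The answer is feedback.

Reasoning:
Step 1 - multiply M1, M2 (series)
Step 2 - combine M3, M4 in series
Step 3 - apply the feedback formula to (M1*M2), (M3*M4)
Step 4 - close the feedback loop around M5, M6
Step 5 - reduce the parallel group [(M1*M2)/(1+(M1*M2)*(M3*M4))], [M5/(1-M5*M6)], M7
Step 4: feedback.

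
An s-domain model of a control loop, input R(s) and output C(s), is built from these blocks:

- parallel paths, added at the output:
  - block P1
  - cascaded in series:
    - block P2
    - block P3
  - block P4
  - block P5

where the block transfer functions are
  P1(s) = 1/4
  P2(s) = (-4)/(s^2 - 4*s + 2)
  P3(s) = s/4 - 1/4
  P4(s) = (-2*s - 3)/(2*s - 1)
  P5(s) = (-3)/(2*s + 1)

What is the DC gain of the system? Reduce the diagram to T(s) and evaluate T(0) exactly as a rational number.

Step 1 - combine P2, P3 in series gives (1 - s)/(s^2 - 4*s + 2)
Step 2 - parallel reduction of P1, (P2*P3), P4, P5 gives (-12*s^4 - 24*s^3 + 215*s^2 - 104*s - 6)/(16*s^4 - 64*s^3 + 28*s^2 + 16*s - 8)
Step 2 gives the overall T(s). Then T(0) = -6/(-8) = 3/4.

Therefore the answer is 3/4.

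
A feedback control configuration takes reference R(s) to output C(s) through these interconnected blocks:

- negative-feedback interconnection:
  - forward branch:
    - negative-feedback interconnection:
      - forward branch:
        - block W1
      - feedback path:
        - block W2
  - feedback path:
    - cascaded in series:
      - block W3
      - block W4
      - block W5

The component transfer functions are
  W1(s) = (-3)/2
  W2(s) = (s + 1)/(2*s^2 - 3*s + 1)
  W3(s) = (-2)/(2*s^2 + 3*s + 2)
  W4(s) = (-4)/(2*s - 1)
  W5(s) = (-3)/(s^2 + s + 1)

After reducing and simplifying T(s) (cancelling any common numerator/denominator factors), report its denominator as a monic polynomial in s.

Answer: s^6 + s^5/4 - 19*s^4/8 - 6*s^3 - 11*s^2/2 + 49*s/8 - 37/4

Working:
Step 1 - collapse the loop (W1 forward, W2 return) = (-6*s^2 + 9*s - 3)/(4*s^2 - 9*s - 1)
Step 2 - combine W3, W4, W5 in series = (-24)/(4*s^5 + 8*s^4 + 9*s^3 + 3*s^2 - s - 2)
Step 3 - feedback reduction of [W1/(1+W1*W2)], (W3*W4*W5) = (-12*s^6 - 12*s^5 - 3*s^4 + 18*s^3 + 12*s^2 + 3*s - 6)/(8*s^6 + 2*s^5 - 19*s^4 - 48*s^3 - 44*s^2 + 49*s - 74)
Step 3 gives the fully reduced T(s), with no common factor left to cancel. The denominator's leading coefficient is 8, so divide each of its coefficients by 8 to get the monic form.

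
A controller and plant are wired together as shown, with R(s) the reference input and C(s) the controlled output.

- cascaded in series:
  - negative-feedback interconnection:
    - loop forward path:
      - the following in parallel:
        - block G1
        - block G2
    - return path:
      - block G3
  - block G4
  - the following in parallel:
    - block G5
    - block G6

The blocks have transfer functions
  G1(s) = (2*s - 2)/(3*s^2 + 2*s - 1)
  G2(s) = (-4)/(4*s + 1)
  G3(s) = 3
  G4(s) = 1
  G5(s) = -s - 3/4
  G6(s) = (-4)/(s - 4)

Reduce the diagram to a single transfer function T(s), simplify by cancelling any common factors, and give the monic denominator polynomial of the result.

Answer: s^4 - 49*s^3/12 - 10*s^2/3 + 181*s/12 - 5/3

Working:
[1] sum the parallel branches G1, G2 gives (-4*s^2 - 14*s + 2)/(12*s^3 + 11*s^2 - 2*s - 1)
[2] feedback reduction of (G1+G2), G3 gives (-4*s^2 - 14*s + 2)/(12*s^3 - s^2 - 44*s + 5)
[3] sum the parallel branches G5, G6 gives (-4*s^2 + 13*s - 4)/(4*s - 16)
[4] combine [(G1+G2)/(1+(G1+G2)*G3)], G4, (G5+G6) in series gives (8*s^4 + 2*s^3 - 87*s^2 + 41*s - 4)/(24*s^4 - 98*s^3 - 80*s^2 + 362*s - 40)
The result of step 4 is T(s) in lowest terms. Its denominator has leading coefficient 24; dividing the denominator through by 24 makes it monic.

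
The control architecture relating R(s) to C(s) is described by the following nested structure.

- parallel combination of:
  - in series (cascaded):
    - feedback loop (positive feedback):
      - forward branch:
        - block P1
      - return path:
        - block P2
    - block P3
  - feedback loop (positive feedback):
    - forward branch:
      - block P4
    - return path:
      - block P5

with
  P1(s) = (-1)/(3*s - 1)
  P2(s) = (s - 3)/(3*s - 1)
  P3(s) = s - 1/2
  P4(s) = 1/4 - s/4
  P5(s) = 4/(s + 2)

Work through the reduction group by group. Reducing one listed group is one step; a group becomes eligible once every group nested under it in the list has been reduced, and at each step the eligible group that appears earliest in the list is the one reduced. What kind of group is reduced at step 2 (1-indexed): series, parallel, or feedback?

1. apply the feedback formula to P1, P2
2. multiply [P1/(1-P1*P2)], P3 (series)
3. feedback reduction of P4, P5
4. combine ([P1/(1-P1*P2)]*P3), [P4/(1-P4*P5)] in parallel
So the answer for step 2 is series.

Final answer: series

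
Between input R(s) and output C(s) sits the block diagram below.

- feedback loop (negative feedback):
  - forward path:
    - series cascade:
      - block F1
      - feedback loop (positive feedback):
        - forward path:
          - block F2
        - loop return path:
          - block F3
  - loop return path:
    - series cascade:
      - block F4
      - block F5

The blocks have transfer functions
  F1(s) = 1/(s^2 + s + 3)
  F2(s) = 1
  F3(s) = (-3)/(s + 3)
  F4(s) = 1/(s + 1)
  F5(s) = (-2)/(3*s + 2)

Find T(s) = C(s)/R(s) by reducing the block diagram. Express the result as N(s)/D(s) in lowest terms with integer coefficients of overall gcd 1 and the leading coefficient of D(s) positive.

Step 1 - feedback reduction of F2, F3; result (s + 3)/(s + 6)
Step 2 - series reduction of F1, [F2/(1-F2*F3)]; result (s + 3)/(s^3 + 7*s^2 + 9*s + 18)
Step 3 - cascade F4, F5; result (-2)/(3*s^2 + 5*s + 2)
Step 4 - collapse the loop ((F1*[F2/(1-F2*F3)]) forward, (F4*F5) return) - this is the overall T(s), already in the required normalized form

Answer: (3*s^3 + 14*s^2 + 17*s + 6)/(3*s^5 + 26*s^4 + 64*s^3 + 113*s^2 + 106*s + 30)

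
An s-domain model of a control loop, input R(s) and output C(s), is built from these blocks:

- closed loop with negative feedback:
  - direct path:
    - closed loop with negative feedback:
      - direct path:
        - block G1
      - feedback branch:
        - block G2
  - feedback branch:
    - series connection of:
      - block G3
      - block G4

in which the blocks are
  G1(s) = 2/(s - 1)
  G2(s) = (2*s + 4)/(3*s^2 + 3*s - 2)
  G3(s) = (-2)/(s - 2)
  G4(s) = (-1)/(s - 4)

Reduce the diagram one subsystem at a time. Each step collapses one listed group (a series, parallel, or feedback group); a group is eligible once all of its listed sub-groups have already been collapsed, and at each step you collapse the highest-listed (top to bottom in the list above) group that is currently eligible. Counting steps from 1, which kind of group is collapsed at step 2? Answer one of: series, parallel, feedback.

(1) reduce the feedback loop with forward G1 and return G2
(2) series reduction of G3, G4
(3) close the feedback loop around [G1/(1+G1*G2)], (G3*G4)
The group at step 2 is a series group.

Therefore the answer is series.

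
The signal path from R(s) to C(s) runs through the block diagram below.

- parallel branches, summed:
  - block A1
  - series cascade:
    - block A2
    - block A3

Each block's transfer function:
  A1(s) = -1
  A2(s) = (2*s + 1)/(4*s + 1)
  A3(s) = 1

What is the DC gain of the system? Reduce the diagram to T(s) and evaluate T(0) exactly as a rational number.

Answer: 0

Working:
[1] cascade A2, A3, giving (2*s + 1)/(4*s + 1)
[2] add A1, (A2*A3) (parallel), giving (-2*s)/(4*s + 1)
The step-2 result is T(s). Setting s = 0: T(0) = 0/1 = 0.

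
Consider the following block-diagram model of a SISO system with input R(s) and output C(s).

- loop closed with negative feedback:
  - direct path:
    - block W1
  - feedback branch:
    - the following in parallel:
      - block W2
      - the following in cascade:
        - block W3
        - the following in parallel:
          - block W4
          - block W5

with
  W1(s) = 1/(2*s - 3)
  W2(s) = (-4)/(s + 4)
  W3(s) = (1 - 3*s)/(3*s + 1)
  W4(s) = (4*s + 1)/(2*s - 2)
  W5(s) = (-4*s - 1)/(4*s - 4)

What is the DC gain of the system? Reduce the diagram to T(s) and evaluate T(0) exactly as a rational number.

1. add W4, W5 (parallel), giving (4*s + 1)/(4*s - 4)
2. series reduction of W3, (W4+W5), giving (-12*s^2 + s + 1)/(12*s^2 - 8*s - 4)
3. add W2, (W3*(W4+W5)) (parallel), giving (-12*s^3 - 95*s^2 + 37*s + 20)/(12*s^3 + 40*s^2 - 36*s - 16)
4. reduce the feedback loop with forward W1 and return (W2+(W3*(W4+W5))), giving (12*s^3 + 40*s^2 - 36*s - 16)/(24*s^4 + 32*s^3 - 287*s^2 + 113*s + 68)
That last expression is T(s); at s = 0 only the constant terms survive, so T(0) = -16/68 = -4/17.

Hence the answer: -4/17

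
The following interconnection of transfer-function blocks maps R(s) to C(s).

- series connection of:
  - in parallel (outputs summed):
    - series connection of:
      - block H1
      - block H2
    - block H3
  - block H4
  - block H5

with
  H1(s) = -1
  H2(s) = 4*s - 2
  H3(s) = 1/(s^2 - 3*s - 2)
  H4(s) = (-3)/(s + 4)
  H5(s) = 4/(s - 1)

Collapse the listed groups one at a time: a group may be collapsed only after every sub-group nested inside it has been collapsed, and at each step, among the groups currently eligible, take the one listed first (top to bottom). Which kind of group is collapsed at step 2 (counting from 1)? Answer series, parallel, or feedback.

Step 1. combine H1, H2 in series
Step 2. parallel reduction of (H1*H2), H3
Step 3. reduce the series chain ((H1*H2)+H3), H4, H5
At step 2 the group reduced is parallel.

Answer: parallel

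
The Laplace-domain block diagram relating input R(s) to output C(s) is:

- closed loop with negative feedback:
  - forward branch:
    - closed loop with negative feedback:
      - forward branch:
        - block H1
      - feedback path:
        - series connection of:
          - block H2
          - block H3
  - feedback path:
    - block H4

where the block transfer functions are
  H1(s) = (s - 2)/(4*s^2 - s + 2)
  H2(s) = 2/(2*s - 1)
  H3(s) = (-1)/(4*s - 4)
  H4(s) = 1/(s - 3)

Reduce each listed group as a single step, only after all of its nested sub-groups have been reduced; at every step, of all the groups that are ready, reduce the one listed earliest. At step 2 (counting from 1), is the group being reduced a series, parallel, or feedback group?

Step 1. combine H2, H3 in series
Step 2. feedback reduction of H1, (H2*H3)
Step 3. collapse the loop ([H1/(1+H1*(H2*H3))] forward, H4 return)
Step 2: feedback.

Hence the answer: feedback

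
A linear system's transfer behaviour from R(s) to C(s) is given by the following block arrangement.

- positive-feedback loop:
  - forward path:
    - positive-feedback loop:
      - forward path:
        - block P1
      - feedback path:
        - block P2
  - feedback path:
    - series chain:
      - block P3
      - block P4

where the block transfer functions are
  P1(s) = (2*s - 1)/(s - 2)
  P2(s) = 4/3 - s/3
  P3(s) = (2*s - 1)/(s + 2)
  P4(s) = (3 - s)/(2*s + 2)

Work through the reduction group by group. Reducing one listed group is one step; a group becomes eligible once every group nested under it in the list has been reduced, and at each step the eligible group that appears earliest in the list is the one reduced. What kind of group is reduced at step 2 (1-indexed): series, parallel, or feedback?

Reducing step by step:

Step 1 - close the feedback loop around P1, P2
Step 2 - series reduction of P3, P4
Step 3 - close the feedback loop around [P1/(1-P1*P2)], (P3*P4)
Step 2 collapses a series group.

Answer: series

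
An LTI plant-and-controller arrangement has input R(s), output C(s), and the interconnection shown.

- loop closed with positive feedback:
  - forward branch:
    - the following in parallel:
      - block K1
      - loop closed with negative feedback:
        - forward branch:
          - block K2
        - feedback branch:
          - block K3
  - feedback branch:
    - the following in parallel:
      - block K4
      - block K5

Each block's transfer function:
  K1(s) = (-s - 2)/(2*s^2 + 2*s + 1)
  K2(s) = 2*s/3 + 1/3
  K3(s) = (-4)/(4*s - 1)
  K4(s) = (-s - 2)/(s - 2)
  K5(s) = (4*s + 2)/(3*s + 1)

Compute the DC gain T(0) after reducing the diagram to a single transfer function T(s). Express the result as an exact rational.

1. collapse the loop (K2 forward, K3 return), giving (8*s^2 + 2*s - 1)/(4*s - 7)
2. combine K1, [K2/(1+K2*K3)] in parallel, giving (16*s^4 + 20*s^3 + 6*s^2 - s + 13)/(8*s^3 - 6*s^2 - 10*s - 7)
3. add K4, K5 (parallel), giving (s^2 - 13*s - 6)/(3*s^2 - 5*s - 2)
4. apply the feedback formula to (K1+[K2/(1+K2*K3)]), (K4+K5), giving (-48*s^6 + 20*s^5 + 114*s^4 + 73*s^3 - 32*s^2 + 63*s + 26)/(16*s^6 - 212*s^5 - 292*s^4 - 183*s^3 - 51*s^2 - 218*s - 92)
DC gain: substitute s = 0 into T(s) from step 4: T(0) = 26/(-92) = -13/46.

Answer: -13/46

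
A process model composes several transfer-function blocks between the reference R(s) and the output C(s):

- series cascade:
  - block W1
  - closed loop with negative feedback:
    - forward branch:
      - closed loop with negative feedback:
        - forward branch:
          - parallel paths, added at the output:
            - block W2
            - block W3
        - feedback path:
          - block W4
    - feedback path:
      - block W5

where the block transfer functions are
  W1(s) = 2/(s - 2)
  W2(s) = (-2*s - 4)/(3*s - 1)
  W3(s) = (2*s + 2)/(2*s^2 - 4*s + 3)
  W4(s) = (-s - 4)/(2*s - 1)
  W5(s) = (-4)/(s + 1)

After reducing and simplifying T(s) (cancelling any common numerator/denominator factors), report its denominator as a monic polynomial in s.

Step 1. add W2, W3 (parallel); result (-4*s^3 + 6*s^2 + 14*s - 14)/(6*s^3 - 14*s^2 + 13*s - 3)
Step 2. collapse the loop ((W2+W3) forward, W4 return); result (-8*s^4 + 16*s^3 + 22*s^2 - 42*s + 14)/(16*s^4 - 24*s^3 + 2*s^2 - 61*s + 59)
Step 3. feedback reduction of [(W2+W3)/(1+(W2+W3)*W4)], W5; result (-8*s^5 + 8*s^4 + 38*s^3 - 20*s^2 - 28*s + 14)/(16*s^5 + 24*s^4 - 86*s^3 - 147*s^2 + 166*s + 3)
Step 4. combine W1, [[(W2+W3)/(1+(W2+W3)*W4)]/(1+[(W2+W3)/(1+(W2+W3)*W4)]*W5)] in series; result (-16*s^5 + 16*s^4 + 76*s^3 - 40*s^2 - 56*s + 28)/(16*s^6 - 8*s^5 - 134*s^4 + 25*s^3 + 460*s^2 - 329*s - 6)
No further cancellation is possible in the step-4 result, so that is T(s). Its denominator becomes monic after dividing by the leading coefficient 16.

Hence the answer: s^6 - s^5/2 - 67*s^4/8 + 25*s^3/16 + 115*s^2/4 - 329*s/16 - 3/8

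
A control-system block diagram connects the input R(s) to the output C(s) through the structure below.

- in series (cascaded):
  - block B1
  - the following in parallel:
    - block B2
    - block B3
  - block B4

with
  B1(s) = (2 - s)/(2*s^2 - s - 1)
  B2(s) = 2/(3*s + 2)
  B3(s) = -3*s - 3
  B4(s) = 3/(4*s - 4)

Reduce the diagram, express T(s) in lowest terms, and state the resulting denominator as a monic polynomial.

Answer: s^4 - 5*s^3/6 - s^2 + s/2 + 1/3

Working:
1. add B2, B3 (parallel) gives (-9*s^2 - 15*s - 4)/(3*s + 2)
2. cascade B1, (B2+B3), B4 gives (27*s^3 - 9*s^2 - 78*s - 24)/(24*s^4 - 20*s^3 - 24*s^2 + 12*s + 8)
T(s) is the step-2 result (common factors already cancelled). Leading coefficient of the denominator: 24. Divide through by 24 for the monic polynomial.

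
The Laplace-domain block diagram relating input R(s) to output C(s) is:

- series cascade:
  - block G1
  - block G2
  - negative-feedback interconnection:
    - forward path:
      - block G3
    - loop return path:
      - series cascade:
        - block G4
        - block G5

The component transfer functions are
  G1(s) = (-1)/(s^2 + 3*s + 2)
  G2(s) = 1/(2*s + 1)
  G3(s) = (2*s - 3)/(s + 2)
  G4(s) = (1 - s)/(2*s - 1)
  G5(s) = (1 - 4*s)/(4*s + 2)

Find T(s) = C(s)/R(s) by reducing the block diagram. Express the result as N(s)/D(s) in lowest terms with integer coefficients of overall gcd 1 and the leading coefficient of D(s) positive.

[1] combine G4, G5 in series: (4*s^2 - 5*s + 1)/(8*s^2 - 2)
[2] feedback reduction of G3, (G4*G5): (16*s^3 - 24*s^2 - 4*s + 6)/(16*s^3 - 6*s^2 + 15*s - 7)
[3] combine G1, G2, [G3/(1+G3*(G4*G5))] in series, which is the overall transfer function T(s) = C(s)/R(s) in lowest terms

Answer: (-8*s^2 + 16*s - 6)/(16*s^5 + 42*s^4 + 29*s^3 + 26*s^2 + 9*s - 14)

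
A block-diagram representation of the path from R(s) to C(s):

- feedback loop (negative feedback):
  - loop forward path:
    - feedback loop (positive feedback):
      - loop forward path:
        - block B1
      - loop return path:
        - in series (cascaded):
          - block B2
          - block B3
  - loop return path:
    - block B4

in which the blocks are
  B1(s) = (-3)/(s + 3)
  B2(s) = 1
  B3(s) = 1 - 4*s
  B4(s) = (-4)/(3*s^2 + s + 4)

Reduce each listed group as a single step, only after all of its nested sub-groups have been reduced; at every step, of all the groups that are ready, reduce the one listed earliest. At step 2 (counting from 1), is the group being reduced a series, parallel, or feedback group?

Answer: feedback

Working:
Step 1 - series reduction of B2, B3
Step 2 - reduce the feedback loop with forward B1 and return (B2*B3)
Step 3 - close the feedback loop around [B1/(1-B1*(B2*B3))], B4
Step 2: feedback.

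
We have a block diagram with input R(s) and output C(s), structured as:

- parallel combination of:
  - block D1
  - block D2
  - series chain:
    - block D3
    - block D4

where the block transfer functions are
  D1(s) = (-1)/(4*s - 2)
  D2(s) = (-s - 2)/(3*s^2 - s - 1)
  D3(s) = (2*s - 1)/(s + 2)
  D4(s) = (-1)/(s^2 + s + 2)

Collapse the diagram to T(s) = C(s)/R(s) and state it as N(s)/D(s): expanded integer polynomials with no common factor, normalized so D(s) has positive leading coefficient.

Reducing step by step:

(1) cascade D3, D4 gives (1 - 2*s)/(s^3 + 3*s^2 + 4*s + 4)
(2) parallel reduction of D1, D2, (D3*D4); the result is T(s) itself (integer coefficients, no common factor, positive leading denominator coefficient)

Answer: (-7*s^5 - 50*s^4 - 6*s^3 - 39*s^2 - 6*s + 22)/(12*s^6 + 26*s^5 + 16*s^4 + 4*s^3 - 42*s^2 + 8)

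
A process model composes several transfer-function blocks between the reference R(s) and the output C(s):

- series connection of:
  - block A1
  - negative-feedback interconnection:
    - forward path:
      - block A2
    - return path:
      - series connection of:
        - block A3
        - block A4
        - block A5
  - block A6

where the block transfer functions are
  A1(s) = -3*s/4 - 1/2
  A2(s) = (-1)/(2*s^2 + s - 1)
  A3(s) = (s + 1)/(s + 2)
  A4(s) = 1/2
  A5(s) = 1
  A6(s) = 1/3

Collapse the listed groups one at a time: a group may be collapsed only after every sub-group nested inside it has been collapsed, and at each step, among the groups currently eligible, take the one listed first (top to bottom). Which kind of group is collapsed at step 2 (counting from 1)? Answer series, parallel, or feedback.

The answer is feedback.

Reasoning:
(1) multiply A3, A4, A5 (series)
(2) close the feedback loop around A2, (A3*A4*A5)
(3) series reduction of A1, [A2/(1+A2*(A3*A4*A5))], A6
The group at step 2 is a feedback group.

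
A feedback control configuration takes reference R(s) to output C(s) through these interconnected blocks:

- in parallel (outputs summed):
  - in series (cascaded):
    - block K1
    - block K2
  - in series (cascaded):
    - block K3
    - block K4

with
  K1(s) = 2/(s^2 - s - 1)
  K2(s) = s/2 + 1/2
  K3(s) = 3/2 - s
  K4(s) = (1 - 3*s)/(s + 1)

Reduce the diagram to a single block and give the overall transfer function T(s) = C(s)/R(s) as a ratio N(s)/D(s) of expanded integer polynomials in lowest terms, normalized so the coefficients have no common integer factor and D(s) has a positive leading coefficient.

Step 1. combine K1, K2 in series, giving (s + 1)/(s^2 - s - 1)
Step 2. series reduction of K3, K4, giving (6*s^2 - 11*s + 3)/(2*s + 2)
Step 3. sum the parallel branches (K1*K2), (K3*K4) - this is the overall T(s), already in the required normalized form

Final answer: (6*s^4 - 17*s^3 + 10*s^2 + 12*s - 1)/(2*s^3 - 4*s - 2)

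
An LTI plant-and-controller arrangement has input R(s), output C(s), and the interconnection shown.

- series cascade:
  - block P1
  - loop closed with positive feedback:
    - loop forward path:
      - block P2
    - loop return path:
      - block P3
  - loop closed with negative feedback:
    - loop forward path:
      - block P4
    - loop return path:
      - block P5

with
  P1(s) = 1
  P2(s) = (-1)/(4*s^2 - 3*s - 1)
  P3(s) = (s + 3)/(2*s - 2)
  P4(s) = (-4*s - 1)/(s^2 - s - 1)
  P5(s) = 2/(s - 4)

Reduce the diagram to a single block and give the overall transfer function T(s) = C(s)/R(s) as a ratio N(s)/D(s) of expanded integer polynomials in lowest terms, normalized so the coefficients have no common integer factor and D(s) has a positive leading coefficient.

[1] reduce the feedback loop with forward P2 and return P3; result (2 - 2*s)/(8*s^3 - 14*s^2 + 5*s + 5)
[2] apply the feedback formula to P4, P5; result (-4*s^2 + 15*s + 4)/(s^3 - 5*s^2 - 5*s + 2)
[3] combine P1, [P2/(1-P2*P3)], [P4/(1+P4*P5)] in series, giving the overall T(s)

Final answer: (8*s^3 - 38*s^2 + 22*s + 8)/(8*s^6 - 54*s^5 + 35*s^4 + 66*s^3 - 78*s^2 - 15*s + 10)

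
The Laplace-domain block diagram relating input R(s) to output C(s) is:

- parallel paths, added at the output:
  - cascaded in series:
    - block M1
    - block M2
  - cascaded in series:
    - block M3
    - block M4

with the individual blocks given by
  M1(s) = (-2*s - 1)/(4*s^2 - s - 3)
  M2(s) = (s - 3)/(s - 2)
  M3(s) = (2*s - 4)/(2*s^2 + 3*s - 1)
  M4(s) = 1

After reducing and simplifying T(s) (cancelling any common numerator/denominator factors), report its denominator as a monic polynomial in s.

First reduce the diagram to T(s).

Step 1 - cascade M1, M2 -> (-2*s^2 + 5*s + 3)/(4*s^3 - 9*s^2 - s + 6)
Step 2 - cascade M3, M4 -> (2*s - 4)/(2*s^2 + 3*s - 1)
Step 3 - combine (M1*M2), (M3*M4) in parallel -> (4*s^4 - 30*s^3 + 57*s^2 + 20*s - 27)/(8*s^5 - 6*s^4 - 33*s^3 + 18*s^2 + 19*s - 6)
No further cancellation is possible in the step-3 result, so that is T(s). Its denominator becomes monic after dividing by the leading coefficient 8.

Answer: s^5 - 3*s^4/4 - 33*s^3/8 + 9*s^2/4 + 19*s/8 - 3/4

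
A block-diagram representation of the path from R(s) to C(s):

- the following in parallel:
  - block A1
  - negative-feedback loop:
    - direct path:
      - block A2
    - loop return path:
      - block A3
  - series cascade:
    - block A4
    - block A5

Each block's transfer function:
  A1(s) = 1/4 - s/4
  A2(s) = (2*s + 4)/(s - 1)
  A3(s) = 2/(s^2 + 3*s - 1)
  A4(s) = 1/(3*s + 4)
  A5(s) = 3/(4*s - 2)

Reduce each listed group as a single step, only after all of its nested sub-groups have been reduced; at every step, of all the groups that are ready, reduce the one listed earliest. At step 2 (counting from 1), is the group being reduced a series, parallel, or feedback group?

Answer: series

Working:
Step 1: feedback reduction of A2, A3
Step 2: cascade A4, A5
Step 3: parallel reduction of A1, [A2/(1+A2*A3)], (A4*A5)
At step 2 the group reduced is series.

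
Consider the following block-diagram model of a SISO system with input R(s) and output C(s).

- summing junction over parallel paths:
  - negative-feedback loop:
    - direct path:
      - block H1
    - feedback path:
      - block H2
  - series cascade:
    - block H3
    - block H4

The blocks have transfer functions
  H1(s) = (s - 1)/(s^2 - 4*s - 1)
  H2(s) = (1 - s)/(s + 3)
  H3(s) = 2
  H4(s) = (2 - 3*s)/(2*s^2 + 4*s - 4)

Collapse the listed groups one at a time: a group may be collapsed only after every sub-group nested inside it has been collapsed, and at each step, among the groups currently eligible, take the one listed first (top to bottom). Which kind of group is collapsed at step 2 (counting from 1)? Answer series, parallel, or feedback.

Reducing step by step:

(1) feedback reduction of H1, H2
(2) combine H3, H4 in series
(3) sum the parallel branches [H1/(1+H1*H2)], (H3*H4)
The group at step 2 is a series group.

Answer: series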